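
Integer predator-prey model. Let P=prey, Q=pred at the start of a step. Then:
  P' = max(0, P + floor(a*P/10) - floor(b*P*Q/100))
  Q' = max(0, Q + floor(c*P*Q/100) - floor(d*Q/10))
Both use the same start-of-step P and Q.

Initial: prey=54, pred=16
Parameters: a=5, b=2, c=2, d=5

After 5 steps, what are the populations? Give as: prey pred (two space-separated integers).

Answer: 0 51

Derivation:
Step 1: prey: 54+27-17=64; pred: 16+17-8=25
Step 2: prey: 64+32-32=64; pred: 25+32-12=45
Step 3: prey: 64+32-57=39; pred: 45+57-22=80
Step 4: prey: 39+19-62=0; pred: 80+62-40=102
Step 5: prey: 0+0-0=0; pred: 102+0-51=51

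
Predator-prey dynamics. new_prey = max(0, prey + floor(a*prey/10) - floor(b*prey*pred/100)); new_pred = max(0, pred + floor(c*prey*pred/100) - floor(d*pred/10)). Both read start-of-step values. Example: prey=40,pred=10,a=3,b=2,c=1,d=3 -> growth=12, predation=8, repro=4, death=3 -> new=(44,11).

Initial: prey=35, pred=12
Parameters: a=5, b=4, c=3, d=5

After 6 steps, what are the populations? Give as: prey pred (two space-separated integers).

Step 1: prey: 35+17-16=36; pred: 12+12-6=18
Step 2: prey: 36+18-25=29; pred: 18+19-9=28
Step 3: prey: 29+14-32=11; pred: 28+24-14=38
Step 4: prey: 11+5-16=0; pred: 38+12-19=31
Step 5: prey: 0+0-0=0; pred: 31+0-15=16
Step 6: prey: 0+0-0=0; pred: 16+0-8=8

Answer: 0 8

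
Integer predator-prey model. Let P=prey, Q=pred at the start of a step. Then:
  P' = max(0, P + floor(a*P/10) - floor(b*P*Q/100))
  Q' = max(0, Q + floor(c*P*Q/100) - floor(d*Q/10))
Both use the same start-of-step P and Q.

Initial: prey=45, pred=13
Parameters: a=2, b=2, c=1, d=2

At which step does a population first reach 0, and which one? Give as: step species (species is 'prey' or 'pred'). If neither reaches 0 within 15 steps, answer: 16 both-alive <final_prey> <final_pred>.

Step 1: prey: 45+9-11=43; pred: 13+5-2=16
Step 2: prey: 43+8-13=38; pred: 16+6-3=19
Step 3: prey: 38+7-14=31; pred: 19+7-3=23
Step 4: prey: 31+6-14=23; pred: 23+7-4=26
Step 5: prey: 23+4-11=16; pred: 26+5-5=26
Step 6: prey: 16+3-8=11; pred: 26+4-5=25
Step 7: prey: 11+2-5=8; pred: 25+2-5=22
Step 8: prey: 8+1-3=6; pred: 22+1-4=19
Step 9: prey: 6+1-2=5; pred: 19+1-3=17
Step 10: prey: 5+1-1=5; pred: 17+0-3=14
Step 11: prey: 5+1-1=5; pred: 14+0-2=12
Step 12: prey: 5+1-1=5; pred: 12+0-2=10
Step 13: prey: 5+1-1=5; pred: 10+0-2=8
Step 14: prey: 5+1-0=6; pred: 8+0-1=7
Step 15: prey: 6+1-0=7; pred: 7+0-1=6
No extinction within 15 steps

Answer: 16 both-alive 7 6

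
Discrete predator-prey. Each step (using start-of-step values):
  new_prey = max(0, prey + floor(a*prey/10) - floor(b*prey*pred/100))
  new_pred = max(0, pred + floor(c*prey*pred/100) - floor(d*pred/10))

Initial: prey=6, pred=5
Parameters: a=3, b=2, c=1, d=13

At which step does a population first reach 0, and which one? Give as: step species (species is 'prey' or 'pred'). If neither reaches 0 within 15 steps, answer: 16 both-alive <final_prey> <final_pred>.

Step 1: prey: 6+1-0=7; pred: 5+0-6=0
First extinction: pred at step 1

Answer: 1 pred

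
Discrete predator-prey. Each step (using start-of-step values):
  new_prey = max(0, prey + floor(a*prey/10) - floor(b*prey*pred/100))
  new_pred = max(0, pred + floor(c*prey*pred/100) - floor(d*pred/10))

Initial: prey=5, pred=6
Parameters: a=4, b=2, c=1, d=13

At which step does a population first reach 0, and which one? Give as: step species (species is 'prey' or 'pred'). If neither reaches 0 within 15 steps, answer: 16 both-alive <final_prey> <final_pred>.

Answer: 1 pred

Derivation:
Step 1: prey: 5+2-0=7; pred: 6+0-7=0
First extinction: pred at step 1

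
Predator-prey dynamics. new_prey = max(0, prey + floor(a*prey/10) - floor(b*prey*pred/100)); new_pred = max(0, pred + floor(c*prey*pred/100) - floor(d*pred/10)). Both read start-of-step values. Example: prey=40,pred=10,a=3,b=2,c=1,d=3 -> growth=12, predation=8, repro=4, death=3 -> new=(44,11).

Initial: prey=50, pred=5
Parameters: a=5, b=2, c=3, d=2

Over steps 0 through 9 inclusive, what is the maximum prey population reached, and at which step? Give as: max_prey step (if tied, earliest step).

Step 1: prey: 50+25-5=70; pred: 5+7-1=11
Step 2: prey: 70+35-15=90; pred: 11+23-2=32
Step 3: prey: 90+45-57=78; pred: 32+86-6=112
Step 4: prey: 78+39-174=0; pred: 112+262-22=352
Step 5: prey: 0+0-0=0; pred: 352+0-70=282
Step 6: prey: 0+0-0=0; pred: 282+0-56=226
Step 7: prey: 0+0-0=0; pred: 226+0-45=181
Step 8: prey: 0+0-0=0; pred: 181+0-36=145
Step 9: prey: 0+0-0=0; pred: 145+0-29=116
Max prey = 90 at step 2

Answer: 90 2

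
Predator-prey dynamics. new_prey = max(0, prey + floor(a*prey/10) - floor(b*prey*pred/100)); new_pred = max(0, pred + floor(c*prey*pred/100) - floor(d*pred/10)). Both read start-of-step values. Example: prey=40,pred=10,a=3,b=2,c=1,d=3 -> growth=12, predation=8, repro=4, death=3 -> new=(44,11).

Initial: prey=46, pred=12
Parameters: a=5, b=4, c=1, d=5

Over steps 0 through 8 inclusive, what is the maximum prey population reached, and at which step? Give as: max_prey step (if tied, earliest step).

Answer: 62 6

Derivation:
Step 1: prey: 46+23-22=47; pred: 12+5-6=11
Step 2: prey: 47+23-20=50; pred: 11+5-5=11
Step 3: prey: 50+25-22=53; pred: 11+5-5=11
Step 4: prey: 53+26-23=56; pred: 11+5-5=11
Step 5: prey: 56+28-24=60; pred: 11+6-5=12
Step 6: prey: 60+30-28=62; pred: 12+7-6=13
Step 7: prey: 62+31-32=61; pred: 13+8-6=15
Step 8: prey: 61+30-36=55; pred: 15+9-7=17
Max prey = 62 at step 6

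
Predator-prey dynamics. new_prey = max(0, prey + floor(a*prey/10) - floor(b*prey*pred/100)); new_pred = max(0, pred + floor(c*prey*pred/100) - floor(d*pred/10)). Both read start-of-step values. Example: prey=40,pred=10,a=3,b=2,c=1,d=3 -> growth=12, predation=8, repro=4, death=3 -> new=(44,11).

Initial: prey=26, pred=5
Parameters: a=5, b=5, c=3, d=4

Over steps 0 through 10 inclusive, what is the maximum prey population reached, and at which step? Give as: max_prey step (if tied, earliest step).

Step 1: prey: 26+13-6=33; pred: 5+3-2=6
Step 2: prey: 33+16-9=40; pred: 6+5-2=9
Step 3: prey: 40+20-18=42; pred: 9+10-3=16
Step 4: prey: 42+21-33=30; pred: 16+20-6=30
Step 5: prey: 30+15-45=0; pred: 30+27-12=45
Step 6: prey: 0+0-0=0; pred: 45+0-18=27
Step 7: prey: 0+0-0=0; pred: 27+0-10=17
Step 8: prey: 0+0-0=0; pred: 17+0-6=11
Step 9: prey: 0+0-0=0; pred: 11+0-4=7
Step 10: prey: 0+0-0=0; pred: 7+0-2=5
Max prey = 42 at step 3

Answer: 42 3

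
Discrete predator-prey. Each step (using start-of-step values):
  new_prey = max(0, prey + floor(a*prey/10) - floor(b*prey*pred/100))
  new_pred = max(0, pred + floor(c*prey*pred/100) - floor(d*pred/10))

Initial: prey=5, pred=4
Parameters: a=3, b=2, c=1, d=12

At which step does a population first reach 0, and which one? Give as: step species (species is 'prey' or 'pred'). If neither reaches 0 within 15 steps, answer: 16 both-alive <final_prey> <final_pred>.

Step 1: prey: 5+1-0=6; pred: 4+0-4=0
First extinction: pred at step 1

Answer: 1 pred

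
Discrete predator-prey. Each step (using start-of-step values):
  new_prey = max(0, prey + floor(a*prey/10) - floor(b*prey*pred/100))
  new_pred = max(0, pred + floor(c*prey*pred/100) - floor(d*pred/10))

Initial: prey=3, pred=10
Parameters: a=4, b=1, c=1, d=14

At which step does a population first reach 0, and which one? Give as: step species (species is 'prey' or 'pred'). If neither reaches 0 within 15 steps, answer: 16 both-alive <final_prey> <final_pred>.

Answer: 1 pred

Derivation:
Step 1: prey: 3+1-0=4; pred: 10+0-14=0
First extinction: pred at step 1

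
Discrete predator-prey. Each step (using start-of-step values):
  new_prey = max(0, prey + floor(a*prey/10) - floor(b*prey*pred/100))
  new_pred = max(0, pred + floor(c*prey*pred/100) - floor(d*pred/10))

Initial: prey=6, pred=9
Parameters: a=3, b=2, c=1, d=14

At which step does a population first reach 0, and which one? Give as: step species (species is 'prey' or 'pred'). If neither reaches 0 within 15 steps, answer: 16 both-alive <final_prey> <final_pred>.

Answer: 1 pred

Derivation:
Step 1: prey: 6+1-1=6; pred: 9+0-12=0
First extinction: pred at step 1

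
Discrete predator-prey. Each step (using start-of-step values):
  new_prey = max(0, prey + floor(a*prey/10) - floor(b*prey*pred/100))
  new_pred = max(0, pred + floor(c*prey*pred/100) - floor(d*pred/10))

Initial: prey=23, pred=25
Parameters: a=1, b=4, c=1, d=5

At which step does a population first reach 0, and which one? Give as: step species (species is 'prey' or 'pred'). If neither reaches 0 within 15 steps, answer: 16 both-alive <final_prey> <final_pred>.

Step 1: prey: 23+2-23=2; pred: 25+5-12=18
Step 2: prey: 2+0-1=1; pred: 18+0-9=9
Step 3: prey: 1+0-0=1; pred: 9+0-4=5
Step 4: prey: 1+0-0=1; pred: 5+0-2=3
Step 5: prey: 1+0-0=1; pred: 3+0-1=2
Step 6: prey: 1+0-0=1; pred: 2+0-1=1
Step 7: prey: 1+0-0=1; pred: 1+0-0=1
Steps 8-15: state stable at prey=1, pred=1 (no change)
No extinction within 15 steps

Answer: 16 both-alive 1 1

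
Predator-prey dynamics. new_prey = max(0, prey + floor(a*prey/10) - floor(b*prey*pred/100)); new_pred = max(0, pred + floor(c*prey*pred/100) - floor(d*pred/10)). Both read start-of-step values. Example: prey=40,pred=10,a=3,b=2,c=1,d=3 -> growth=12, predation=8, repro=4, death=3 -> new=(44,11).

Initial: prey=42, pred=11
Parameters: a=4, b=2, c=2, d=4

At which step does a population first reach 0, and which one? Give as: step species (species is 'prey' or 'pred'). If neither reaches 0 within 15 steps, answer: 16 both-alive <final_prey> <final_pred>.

Step 1: prey: 42+16-9=49; pred: 11+9-4=16
Step 2: prey: 49+19-15=53; pred: 16+15-6=25
Step 3: prey: 53+21-26=48; pred: 25+26-10=41
Step 4: prey: 48+19-39=28; pred: 41+39-16=64
Step 5: prey: 28+11-35=4; pred: 64+35-25=74
Step 6: prey: 4+1-5=0; pred: 74+5-29=50
First extinction: prey at step 6

Answer: 6 prey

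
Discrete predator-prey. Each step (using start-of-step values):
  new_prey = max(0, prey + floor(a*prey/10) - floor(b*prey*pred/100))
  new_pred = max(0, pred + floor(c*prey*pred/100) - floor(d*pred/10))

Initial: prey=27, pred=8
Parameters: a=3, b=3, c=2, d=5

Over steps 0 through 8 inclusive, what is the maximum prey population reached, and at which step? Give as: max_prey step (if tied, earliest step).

Answer: 36 5

Derivation:
Step 1: prey: 27+8-6=29; pred: 8+4-4=8
Step 2: prey: 29+8-6=31; pred: 8+4-4=8
Step 3: prey: 31+9-7=33; pred: 8+4-4=8
Step 4: prey: 33+9-7=35; pred: 8+5-4=9
Step 5: prey: 35+10-9=36; pred: 9+6-4=11
Step 6: prey: 36+10-11=35; pred: 11+7-5=13
Step 7: prey: 35+10-13=32; pred: 13+9-6=16
Step 8: prey: 32+9-15=26; pred: 16+10-8=18
Max prey = 36 at step 5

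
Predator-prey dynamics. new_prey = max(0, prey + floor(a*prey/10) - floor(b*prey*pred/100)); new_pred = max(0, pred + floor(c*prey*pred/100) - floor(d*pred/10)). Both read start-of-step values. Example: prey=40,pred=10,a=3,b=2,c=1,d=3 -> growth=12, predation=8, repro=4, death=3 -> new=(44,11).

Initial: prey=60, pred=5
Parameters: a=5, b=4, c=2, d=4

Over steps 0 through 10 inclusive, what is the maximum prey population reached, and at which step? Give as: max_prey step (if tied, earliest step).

Answer: 89 2

Derivation:
Step 1: prey: 60+30-12=78; pred: 5+6-2=9
Step 2: prey: 78+39-28=89; pred: 9+14-3=20
Step 3: prey: 89+44-71=62; pred: 20+35-8=47
Step 4: prey: 62+31-116=0; pred: 47+58-18=87
Step 5: prey: 0+0-0=0; pred: 87+0-34=53
Step 6: prey: 0+0-0=0; pred: 53+0-21=32
Step 7: prey: 0+0-0=0; pred: 32+0-12=20
Step 8: prey: 0+0-0=0; pred: 20+0-8=12
Step 9: prey: 0+0-0=0; pred: 12+0-4=8
Step 10: prey: 0+0-0=0; pred: 8+0-3=5
Max prey = 89 at step 2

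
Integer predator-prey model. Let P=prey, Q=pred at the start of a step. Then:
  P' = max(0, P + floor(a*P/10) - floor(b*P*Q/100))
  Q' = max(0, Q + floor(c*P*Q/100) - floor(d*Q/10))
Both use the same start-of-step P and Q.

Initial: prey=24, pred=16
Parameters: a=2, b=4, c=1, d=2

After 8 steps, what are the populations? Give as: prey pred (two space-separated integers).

Step 1: prey: 24+4-15=13; pred: 16+3-3=16
Step 2: prey: 13+2-8=7; pred: 16+2-3=15
Step 3: prey: 7+1-4=4; pred: 15+1-3=13
Step 4: prey: 4+0-2=2; pred: 13+0-2=11
Step 5: prey: 2+0-0=2; pred: 11+0-2=9
Step 6: prey: 2+0-0=2; pred: 9+0-1=8
Step 7: prey: 2+0-0=2; pred: 8+0-1=7
Step 8: prey: 2+0-0=2; pred: 7+0-1=6

Answer: 2 6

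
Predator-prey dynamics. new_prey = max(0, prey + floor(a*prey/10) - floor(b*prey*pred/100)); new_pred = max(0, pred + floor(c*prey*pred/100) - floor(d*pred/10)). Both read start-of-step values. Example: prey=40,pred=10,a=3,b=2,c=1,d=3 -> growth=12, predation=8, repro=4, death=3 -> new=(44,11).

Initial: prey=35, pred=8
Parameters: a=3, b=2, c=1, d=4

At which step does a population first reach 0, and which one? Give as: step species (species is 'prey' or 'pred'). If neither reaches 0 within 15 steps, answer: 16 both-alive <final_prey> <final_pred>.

Answer: 16 both-alive 8 8

Derivation:
Step 1: prey: 35+10-5=40; pred: 8+2-3=7
Step 2: prey: 40+12-5=47; pred: 7+2-2=7
Step 3: prey: 47+14-6=55; pred: 7+3-2=8
Step 4: prey: 55+16-8=63; pred: 8+4-3=9
Step 5: prey: 63+18-11=70; pred: 9+5-3=11
Step 6: prey: 70+21-15=76; pred: 11+7-4=14
Step 7: prey: 76+22-21=77; pred: 14+10-5=19
Step 8: prey: 77+23-29=71; pred: 19+14-7=26
Step 9: prey: 71+21-36=56; pred: 26+18-10=34
Step 10: prey: 56+16-38=34; pred: 34+19-13=40
Step 11: prey: 34+10-27=17; pred: 40+13-16=37
Step 12: prey: 17+5-12=10; pred: 37+6-14=29
Step 13: prey: 10+3-5=8; pred: 29+2-11=20
Step 14: prey: 8+2-3=7; pred: 20+1-8=13
Step 15: prey: 7+2-1=8; pred: 13+0-5=8
No extinction within 15 steps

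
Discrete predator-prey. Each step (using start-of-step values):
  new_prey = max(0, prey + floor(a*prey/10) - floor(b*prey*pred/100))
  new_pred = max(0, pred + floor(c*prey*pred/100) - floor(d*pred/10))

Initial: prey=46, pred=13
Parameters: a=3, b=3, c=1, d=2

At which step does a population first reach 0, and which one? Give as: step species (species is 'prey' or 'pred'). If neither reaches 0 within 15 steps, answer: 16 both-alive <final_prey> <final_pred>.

Answer: 16 both-alive 2 4

Derivation:
Step 1: prey: 46+13-17=42; pred: 13+5-2=16
Step 2: prey: 42+12-20=34; pred: 16+6-3=19
Step 3: prey: 34+10-19=25; pred: 19+6-3=22
Step 4: prey: 25+7-16=16; pred: 22+5-4=23
Step 5: prey: 16+4-11=9; pred: 23+3-4=22
Step 6: prey: 9+2-5=6; pred: 22+1-4=19
Step 7: prey: 6+1-3=4; pred: 19+1-3=17
Step 8: prey: 4+1-2=3; pred: 17+0-3=14
Step 9: prey: 3+0-1=2; pred: 14+0-2=12
Step 10: prey: 2+0-0=2; pred: 12+0-2=10
Step 11: prey: 2+0-0=2; pred: 10+0-2=8
Step 12: prey: 2+0-0=2; pred: 8+0-1=7
Step 13: prey: 2+0-0=2; pred: 7+0-1=6
Step 14: prey: 2+0-0=2; pred: 6+0-1=5
Step 15: prey: 2+0-0=2; pred: 5+0-1=4
No extinction within 15 steps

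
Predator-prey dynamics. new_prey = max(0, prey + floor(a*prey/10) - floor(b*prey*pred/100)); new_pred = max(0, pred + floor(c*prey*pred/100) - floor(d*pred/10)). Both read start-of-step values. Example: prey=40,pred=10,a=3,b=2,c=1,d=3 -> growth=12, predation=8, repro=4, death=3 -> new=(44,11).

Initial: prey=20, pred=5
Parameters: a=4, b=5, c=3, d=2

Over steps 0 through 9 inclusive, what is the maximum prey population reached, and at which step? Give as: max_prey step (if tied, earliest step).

Answer: 24 2

Derivation:
Step 1: prey: 20+8-5=23; pred: 5+3-1=7
Step 2: prey: 23+9-8=24; pred: 7+4-1=10
Step 3: prey: 24+9-12=21; pred: 10+7-2=15
Step 4: prey: 21+8-15=14; pred: 15+9-3=21
Step 5: prey: 14+5-14=5; pred: 21+8-4=25
Step 6: prey: 5+2-6=1; pred: 25+3-5=23
Step 7: prey: 1+0-1=0; pred: 23+0-4=19
Step 8: prey: 0+0-0=0; pred: 19+0-3=16
Step 9: prey: 0+0-0=0; pred: 16+0-3=13
Max prey = 24 at step 2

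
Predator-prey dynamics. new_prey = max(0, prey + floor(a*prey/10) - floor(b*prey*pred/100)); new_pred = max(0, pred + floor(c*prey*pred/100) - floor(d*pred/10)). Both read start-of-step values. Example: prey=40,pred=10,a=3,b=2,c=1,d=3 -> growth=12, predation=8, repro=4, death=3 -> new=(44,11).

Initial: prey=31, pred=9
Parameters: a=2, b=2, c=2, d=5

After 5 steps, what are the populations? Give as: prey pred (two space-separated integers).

Answer: 26 16

Derivation:
Step 1: prey: 31+6-5=32; pred: 9+5-4=10
Step 2: prey: 32+6-6=32; pred: 10+6-5=11
Step 3: prey: 32+6-7=31; pred: 11+7-5=13
Step 4: prey: 31+6-8=29; pred: 13+8-6=15
Step 5: prey: 29+5-8=26; pred: 15+8-7=16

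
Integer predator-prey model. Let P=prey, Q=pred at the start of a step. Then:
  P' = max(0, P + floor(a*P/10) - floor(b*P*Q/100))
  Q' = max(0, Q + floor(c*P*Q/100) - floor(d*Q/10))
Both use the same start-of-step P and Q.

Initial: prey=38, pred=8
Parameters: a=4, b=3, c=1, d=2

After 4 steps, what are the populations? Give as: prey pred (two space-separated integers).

Step 1: prey: 38+15-9=44; pred: 8+3-1=10
Step 2: prey: 44+17-13=48; pred: 10+4-2=12
Step 3: prey: 48+19-17=50; pred: 12+5-2=15
Step 4: prey: 50+20-22=48; pred: 15+7-3=19

Answer: 48 19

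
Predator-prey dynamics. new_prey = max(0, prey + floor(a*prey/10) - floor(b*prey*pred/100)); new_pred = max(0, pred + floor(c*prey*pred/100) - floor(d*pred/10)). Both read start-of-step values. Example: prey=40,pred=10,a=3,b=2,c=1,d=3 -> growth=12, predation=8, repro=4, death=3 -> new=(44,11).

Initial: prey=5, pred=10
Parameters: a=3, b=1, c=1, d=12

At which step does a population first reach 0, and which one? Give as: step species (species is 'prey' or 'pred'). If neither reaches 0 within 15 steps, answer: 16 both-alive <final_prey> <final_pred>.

Step 1: prey: 5+1-0=6; pred: 10+0-12=0
First extinction: pred at step 1

Answer: 1 pred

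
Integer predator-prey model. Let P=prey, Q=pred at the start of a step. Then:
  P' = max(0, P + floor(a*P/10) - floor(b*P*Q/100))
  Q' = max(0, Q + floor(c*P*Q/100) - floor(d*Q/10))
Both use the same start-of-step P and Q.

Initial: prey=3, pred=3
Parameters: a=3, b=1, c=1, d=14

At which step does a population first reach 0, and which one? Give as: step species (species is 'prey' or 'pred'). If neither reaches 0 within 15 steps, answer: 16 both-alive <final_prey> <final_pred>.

Answer: 1 pred

Derivation:
Step 1: prey: 3+0-0=3; pred: 3+0-4=0
First extinction: pred at step 1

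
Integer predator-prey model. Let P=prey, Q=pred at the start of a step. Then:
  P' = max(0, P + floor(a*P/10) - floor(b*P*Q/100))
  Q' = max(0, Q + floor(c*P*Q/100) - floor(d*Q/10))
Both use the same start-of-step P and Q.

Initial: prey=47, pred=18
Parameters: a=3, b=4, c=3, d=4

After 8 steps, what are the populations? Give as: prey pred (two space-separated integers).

Step 1: prey: 47+14-33=28; pred: 18+25-7=36
Step 2: prey: 28+8-40=0; pred: 36+30-14=52
Step 3: prey: 0+0-0=0; pred: 52+0-20=32
Step 4: prey: 0+0-0=0; pred: 32+0-12=20
Step 5: prey: 0+0-0=0; pred: 20+0-8=12
Step 6: prey: 0+0-0=0; pred: 12+0-4=8
Step 7: prey: 0+0-0=0; pred: 8+0-3=5
Step 8: prey: 0+0-0=0; pred: 5+0-2=3

Answer: 0 3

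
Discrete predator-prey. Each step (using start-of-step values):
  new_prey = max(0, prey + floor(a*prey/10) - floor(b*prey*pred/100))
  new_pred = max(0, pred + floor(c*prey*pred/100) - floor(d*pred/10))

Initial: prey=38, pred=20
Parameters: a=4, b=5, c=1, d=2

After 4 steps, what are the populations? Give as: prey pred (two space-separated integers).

Answer: 1 15

Derivation:
Step 1: prey: 38+15-38=15; pred: 20+7-4=23
Step 2: prey: 15+6-17=4; pred: 23+3-4=22
Step 3: prey: 4+1-4=1; pred: 22+0-4=18
Step 4: prey: 1+0-0=1; pred: 18+0-3=15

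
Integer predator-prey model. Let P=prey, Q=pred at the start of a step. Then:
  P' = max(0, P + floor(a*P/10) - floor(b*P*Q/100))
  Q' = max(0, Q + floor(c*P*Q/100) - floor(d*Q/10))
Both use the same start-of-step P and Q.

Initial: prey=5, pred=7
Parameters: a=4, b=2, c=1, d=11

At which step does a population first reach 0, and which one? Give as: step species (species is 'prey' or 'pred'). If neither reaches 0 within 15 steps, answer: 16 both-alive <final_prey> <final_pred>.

Answer: 1 pred

Derivation:
Step 1: prey: 5+2-0=7; pred: 7+0-7=0
First extinction: pred at step 1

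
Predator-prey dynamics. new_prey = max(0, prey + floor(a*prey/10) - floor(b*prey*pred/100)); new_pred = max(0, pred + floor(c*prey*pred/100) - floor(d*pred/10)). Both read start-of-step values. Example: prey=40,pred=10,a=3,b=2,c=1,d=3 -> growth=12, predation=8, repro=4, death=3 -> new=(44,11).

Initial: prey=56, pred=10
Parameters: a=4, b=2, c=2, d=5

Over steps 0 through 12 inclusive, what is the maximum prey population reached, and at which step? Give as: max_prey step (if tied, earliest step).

Step 1: prey: 56+22-11=67; pred: 10+11-5=16
Step 2: prey: 67+26-21=72; pred: 16+21-8=29
Step 3: prey: 72+28-41=59; pred: 29+41-14=56
Step 4: prey: 59+23-66=16; pred: 56+66-28=94
Step 5: prey: 16+6-30=0; pred: 94+30-47=77
Step 6: prey: 0+0-0=0; pred: 77+0-38=39
Step 7: prey: 0+0-0=0; pred: 39+0-19=20
Step 8: prey: 0+0-0=0; pred: 20+0-10=10
Step 9: prey: 0+0-0=0; pred: 10+0-5=5
Step 10: prey: 0+0-0=0; pred: 5+0-2=3
Step 11: prey: 0+0-0=0; pred: 3+0-1=2
Step 12: prey: 0+0-0=0; pred: 2+0-1=1
Max prey = 72 at step 2

Answer: 72 2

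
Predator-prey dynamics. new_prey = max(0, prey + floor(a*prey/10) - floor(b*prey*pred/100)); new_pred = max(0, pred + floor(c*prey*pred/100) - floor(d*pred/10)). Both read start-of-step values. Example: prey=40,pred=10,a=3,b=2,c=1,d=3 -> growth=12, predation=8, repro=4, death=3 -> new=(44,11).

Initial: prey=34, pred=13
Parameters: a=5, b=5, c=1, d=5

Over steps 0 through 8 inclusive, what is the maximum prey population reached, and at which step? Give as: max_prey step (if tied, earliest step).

Step 1: prey: 34+17-22=29; pred: 13+4-6=11
Step 2: prey: 29+14-15=28; pred: 11+3-5=9
Step 3: prey: 28+14-12=30; pred: 9+2-4=7
Step 4: prey: 30+15-10=35; pred: 7+2-3=6
Step 5: prey: 35+17-10=42; pred: 6+2-3=5
Step 6: prey: 42+21-10=53; pred: 5+2-2=5
Step 7: prey: 53+26-13=66; pred: 5+2-2=5
Step 8: prey: 66+33-16=83; pred: 5+3-2=6
Max prey = 83 at step 8

Answer: 83 8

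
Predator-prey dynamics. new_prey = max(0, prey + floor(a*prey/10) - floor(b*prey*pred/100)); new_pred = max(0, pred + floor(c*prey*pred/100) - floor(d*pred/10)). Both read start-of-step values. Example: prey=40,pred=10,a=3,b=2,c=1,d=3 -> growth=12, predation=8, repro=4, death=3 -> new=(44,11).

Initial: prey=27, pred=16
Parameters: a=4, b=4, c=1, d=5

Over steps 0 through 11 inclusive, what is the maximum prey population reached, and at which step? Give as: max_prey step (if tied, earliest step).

Step 1: prey: 27+10-17=20; pred: 16+4-8=12
Step 2: prey: 20+8-9=19; pred: 12+2-6=8
Step 3: prey: 19+7-6=20; pred: 8+1-4=5
Step 4: prey: 20+8-4=24; pred: 5+1-2=4
Step 5: prey: 24+9-3=30; pred: 4+0-2=2
Step 6: prey: 30+12-2=40; pred: 2+0-1=1
Step 7: prey: 40+16-1=55; pred: 1+0-0=1
Step 8: prey: 55+22-2=75; pred: 1+0-0=1
Step 9: prey: 75+30-3=102; pred: 1+0-0=1
Step 10: prey: 102+40-4=138; pred: 1+1-0=2
Step 11: prey: 138+55-11=182; pred: 2+2-1=3
Max prey = 182 at step 11

Answer: 182 11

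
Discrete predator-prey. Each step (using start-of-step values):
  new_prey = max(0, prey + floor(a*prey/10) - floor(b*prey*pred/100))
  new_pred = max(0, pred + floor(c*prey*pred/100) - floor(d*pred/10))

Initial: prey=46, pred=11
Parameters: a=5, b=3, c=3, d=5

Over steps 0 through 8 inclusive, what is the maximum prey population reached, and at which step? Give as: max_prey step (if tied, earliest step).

Answer: 54 1

Derivation:
Step 1: prey: 46+23-15=54; pred: 11+15-5=21
Step 2: prey: 54+27-34=47; pred: 21+34-10=45
Step 3: prey: 47+23-63=7; pred: 45+63-22=86
Step 4: prey: 7+3-18=0; pred: 86+18-43=61
Step 5: prey: 0+0-0=0; pred: 61+0-30=31
Step 6: prey: 0+0-0=0; pred: 31+0-15=16
Step 7: prey: 0+0-0=0; pred: 16+0-8=8
Step 8: prey: 0+0-0=0; pred: 8+0-4=4
Max prey = 54 at step 1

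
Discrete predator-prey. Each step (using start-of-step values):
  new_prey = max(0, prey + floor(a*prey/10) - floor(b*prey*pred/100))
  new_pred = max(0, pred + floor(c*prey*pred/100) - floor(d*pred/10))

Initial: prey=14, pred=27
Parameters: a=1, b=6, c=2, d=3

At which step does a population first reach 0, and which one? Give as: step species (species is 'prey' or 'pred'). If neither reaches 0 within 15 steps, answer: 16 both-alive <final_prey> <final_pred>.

Step 1: prey: 14+1-22=0; pred: 27+7-8=26
First extinction: prey at step 1

Answer: 1 prey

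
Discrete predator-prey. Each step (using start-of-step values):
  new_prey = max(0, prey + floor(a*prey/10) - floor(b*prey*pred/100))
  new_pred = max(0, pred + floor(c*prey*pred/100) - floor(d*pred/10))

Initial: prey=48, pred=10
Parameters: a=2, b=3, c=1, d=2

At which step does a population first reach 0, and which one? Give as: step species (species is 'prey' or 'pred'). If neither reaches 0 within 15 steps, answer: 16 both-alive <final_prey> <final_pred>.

Step 1: prey: 48+9-14=43; pred: 10+4-2=12
Step 2: prey: 43+8-15=36; pred: 12+5-2=15
Step 3: prey: 36+7-16=27; pred: 15+5-3=17
Step 4: prey: 27+5-13=19; pred: 17+4-3=18
Step 5: prey: 19+3-10=12; pred: 18+3-3=18
Step 6: prey: 12+2-6=8; pred: 18+2-3=17
Step 7: prey: 8+1-4=5; pred: 17+1-3=15
Step 8: prey: 5+1-2=4; pred: 15+0-3=12
Step 9: prey: 4+0-1=3; pred: 12+0-2=10
Step 10: prey: 3+0-0=3; pred: 10+0-2=8
Step 11: prey: 3+0-0=3; pred: 8+0-1=7
Step 12: prey: 3+0-0=3; pred: 7+0-1=6
Step 13: prey: 3+0-0=3; pred: 6+0-1=5
Step 14: prey: 3+0-0=3; pred: 5+0-1=4
Step 15: prey: 3+0-0=3; pred: 4+0-0=4
No extinction within 15 steps

Answer: 16 both-alive 3 4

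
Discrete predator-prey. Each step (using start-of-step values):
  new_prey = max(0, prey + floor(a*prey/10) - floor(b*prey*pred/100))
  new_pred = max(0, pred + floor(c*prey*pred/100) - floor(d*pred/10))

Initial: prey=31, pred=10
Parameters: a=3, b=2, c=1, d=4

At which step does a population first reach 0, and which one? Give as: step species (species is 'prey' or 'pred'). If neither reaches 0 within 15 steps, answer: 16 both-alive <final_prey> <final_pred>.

Step 1: prey: 31+9-6=34; pred: 10+3-4=9
Step 2: prey: 34+10-6=38; pred: 9+3-3=9
Step 3: prey: 38+11-6=43; pred: 9+3-3=9
Step 4: prey: 43+12-7=48; pred: 9+3-3=9
Step 5: prey: 48+14-8=54; pred: 9+4-3=10
Step 6: prey: 54+16-10=60; pred: 10+5-4=11
Step 7: prey: 60+18-13=65; pred: 11+6-4=13
Step 8: prey: 65+19-16=68; pred: 13+8-5=16
Step 9: prey: 68+20-21=67; pred: 16+10-6=20
Step 10: prey: 67+20-26=61; pred: 20+13-8=25
Step 11: prey: 61+18-30=49; pred: 25+15-10=30
Step 12: prey: 49+14-29=34; pred: 30+14-12=32
Step 13: prey: 34+10-21=23; pred: 32+10-12=30
Step 14: prey: 23+6-13=16; pred: 30+6-12=24
Step 15: prey: 16+4-7=13; pred: 24+3-9=18
No extinction within 15 steps

Answer: 16 both-alive 13 18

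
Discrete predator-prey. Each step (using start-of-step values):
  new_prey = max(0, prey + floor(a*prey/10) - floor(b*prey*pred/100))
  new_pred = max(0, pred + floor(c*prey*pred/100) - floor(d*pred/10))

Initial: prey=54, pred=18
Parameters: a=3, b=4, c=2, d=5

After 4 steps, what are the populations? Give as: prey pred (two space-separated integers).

Answer: 0 10

Derivation:
Step 1: prey: 54+16-38=32; pred: 18+19-9=28
Step 2: prey: 32+9-35=6; pred: 28+17-14=31
Step 3: prey: 6+1-7=0; pred: 31+3-15=19
Step 4: prey: 0+0-0=0; pred: 19+0-9=10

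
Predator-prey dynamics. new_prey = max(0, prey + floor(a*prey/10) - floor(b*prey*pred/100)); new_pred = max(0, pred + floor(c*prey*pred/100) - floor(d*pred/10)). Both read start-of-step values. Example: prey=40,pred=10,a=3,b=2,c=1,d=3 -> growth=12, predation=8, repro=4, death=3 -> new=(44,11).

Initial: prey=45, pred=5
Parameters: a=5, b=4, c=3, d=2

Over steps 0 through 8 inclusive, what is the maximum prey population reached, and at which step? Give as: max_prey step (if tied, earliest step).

Step 1: prey: 45+22-9=58; pred: 5+6-1=10
Step 2: prey: 58+29-23=64; pred: 10+17-2=25
Step 3: prey: 64+32-64=32; pred: 25+48-5=68
Step 4: prey: 32+16-87=0; pred: 68+65-13=120
Step 5: prey: 0+0-0=0; pred: 120+0-24=96
Step 6: prey: 0+0-0=0; pred: 96+0-19=77
Step 7: prey: 0+0-0=0; pred: 77+0-15=62
Step 8: prey: 0+0-0=0; pred: 62+0-12=50
Max prey = 64 at step 2

Answer: 64 2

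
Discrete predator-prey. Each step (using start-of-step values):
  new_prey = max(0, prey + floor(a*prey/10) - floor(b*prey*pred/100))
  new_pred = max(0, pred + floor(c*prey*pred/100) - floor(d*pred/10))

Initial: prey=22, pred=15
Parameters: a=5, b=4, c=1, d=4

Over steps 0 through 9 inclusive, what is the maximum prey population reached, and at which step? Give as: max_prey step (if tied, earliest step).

Answer: 105 9

Derivation:
Step 1: prey: 22+11-13=20; pred: 15+3-6=12
Step 2: prey: 20+10-9=21; pred: 12+2-4=10
Step 3: prey: 21+10-8=23; pred: 10+2-4=8
Step 4: prey: 23+11-7=27; pred: 8+1-3=6
Step 5: prey: 27+13-6=34; pred: 6+1-2=5
Step 6: prey: 34+17-6=45; pred: 5+1-2=4
Step 7: prey: 45+22-7=60; pred: 4+1-1=4
Step 8: prey: 60+30-9=81; pred: 4+2-1=5
Step 9: prey: 81+40-16=105; pred: 5+4-2=7
Max prey = 105 at step 9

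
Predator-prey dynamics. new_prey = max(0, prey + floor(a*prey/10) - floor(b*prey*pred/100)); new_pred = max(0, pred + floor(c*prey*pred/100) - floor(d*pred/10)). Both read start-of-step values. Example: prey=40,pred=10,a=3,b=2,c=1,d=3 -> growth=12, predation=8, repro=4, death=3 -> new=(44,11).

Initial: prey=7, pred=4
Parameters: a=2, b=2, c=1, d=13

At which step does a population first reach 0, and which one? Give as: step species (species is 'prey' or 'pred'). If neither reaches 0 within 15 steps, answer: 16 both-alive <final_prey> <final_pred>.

Step 1: prey: 7+1-0=8; pred: 4+0-5=0
First extinction: pred at step 1

Answer: 1 pred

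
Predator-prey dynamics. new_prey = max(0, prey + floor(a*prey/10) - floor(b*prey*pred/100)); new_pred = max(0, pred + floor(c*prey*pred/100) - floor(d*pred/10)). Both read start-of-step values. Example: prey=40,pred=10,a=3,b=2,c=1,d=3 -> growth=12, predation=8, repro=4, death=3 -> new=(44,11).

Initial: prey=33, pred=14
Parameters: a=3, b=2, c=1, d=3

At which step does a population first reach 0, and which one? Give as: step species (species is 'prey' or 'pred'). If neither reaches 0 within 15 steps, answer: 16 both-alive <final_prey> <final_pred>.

Answer: 16 both-alive 33 14

Derivation:
Step 1: prey: 33+9-9=33; pred: 14+4-4=14
Steps 2-15: state stable at prey=33, pred=14 (no change)
No extinction within 15 steps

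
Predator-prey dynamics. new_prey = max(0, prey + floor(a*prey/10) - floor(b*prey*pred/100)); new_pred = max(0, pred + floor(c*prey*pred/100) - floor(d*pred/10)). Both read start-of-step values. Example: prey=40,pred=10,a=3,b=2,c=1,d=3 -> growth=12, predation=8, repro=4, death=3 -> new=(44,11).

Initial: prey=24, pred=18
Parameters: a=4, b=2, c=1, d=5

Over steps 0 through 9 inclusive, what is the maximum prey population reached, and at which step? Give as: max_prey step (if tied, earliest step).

Step 1: prey: 24+9-8=25; pred: 18+4-9=13
Step 2: prey: 25+10-6=29; pred: 13+3-6=10
Step 3: prey: 29+11-5=35; pred: 10+2-5=7
Step 4: prey: 35+14-4=45; pred: 7+2-3=6
Step 5: prey: 45+18-5=58; pred: 6+2-3=5
Step 6: prey: 58+23-5=76; pred: 5+2-2=5
Step 7: prey: 76+30-7=99; pred: 5+3-2=6
Step 8: prey: 99+39-11=127; pred: 6+5-3=8
Step 9: prey: 127+50-20=157; pred: 8+10-4=14
Max prey = 157 at step 9

Answer: 157 9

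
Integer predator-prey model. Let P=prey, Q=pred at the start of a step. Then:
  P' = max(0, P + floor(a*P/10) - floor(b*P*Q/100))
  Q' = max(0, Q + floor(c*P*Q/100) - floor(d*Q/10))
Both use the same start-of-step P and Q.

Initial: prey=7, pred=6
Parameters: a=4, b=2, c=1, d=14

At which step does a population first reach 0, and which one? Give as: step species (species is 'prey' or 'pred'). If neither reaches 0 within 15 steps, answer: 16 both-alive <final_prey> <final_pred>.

Step 1: prey: 7+2-0=9; pred: 6+0-8=0
First extinction: pred at step 1

Answer: 1 pred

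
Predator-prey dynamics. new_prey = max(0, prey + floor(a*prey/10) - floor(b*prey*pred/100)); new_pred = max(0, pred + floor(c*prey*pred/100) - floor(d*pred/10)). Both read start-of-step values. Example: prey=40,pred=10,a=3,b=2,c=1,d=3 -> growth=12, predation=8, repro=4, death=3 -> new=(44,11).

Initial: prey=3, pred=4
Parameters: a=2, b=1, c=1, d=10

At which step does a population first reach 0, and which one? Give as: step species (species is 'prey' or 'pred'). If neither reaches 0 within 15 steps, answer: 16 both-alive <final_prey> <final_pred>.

Answer: 1 pred

Derivation:
Step 1: prey: 3+0-0=3; pred: 4+0-4=0
First extinction: pred at step 1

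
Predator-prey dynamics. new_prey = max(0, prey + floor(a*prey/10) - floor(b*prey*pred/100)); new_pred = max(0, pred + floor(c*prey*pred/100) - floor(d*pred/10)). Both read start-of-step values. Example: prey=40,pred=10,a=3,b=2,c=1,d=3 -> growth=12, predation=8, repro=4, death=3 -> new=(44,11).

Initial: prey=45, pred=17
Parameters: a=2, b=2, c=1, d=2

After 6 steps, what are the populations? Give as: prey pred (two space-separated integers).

Step 1: prey: 45+9-15=39; pred: 17+7-3=21
Step 2: prey: 39+7-16=30; pred: 21+8-4=25
Step 3: prey: 30+6-15=21; pred: 25+7-5=27
Step 4: prey: 21+4-11=14; pred: 27+5-5=27
Step 5: prey: 14+2-7=9; pred: 27+3-5=25
Step 6: prey: 9+1-4=6; pred: 25+2-5=22

Answer: 6 22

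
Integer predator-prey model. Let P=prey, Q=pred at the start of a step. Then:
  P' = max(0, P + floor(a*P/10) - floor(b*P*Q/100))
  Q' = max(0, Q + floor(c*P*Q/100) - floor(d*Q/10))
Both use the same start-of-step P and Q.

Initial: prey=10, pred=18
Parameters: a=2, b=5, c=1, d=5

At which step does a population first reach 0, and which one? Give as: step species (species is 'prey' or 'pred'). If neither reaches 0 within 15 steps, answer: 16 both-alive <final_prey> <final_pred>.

Step 1: prey: 10+2-9=3; pred: 18+1-9=10
Step 2: prey: 3+0-1=2; pred: 10+0-5=5
Step 3: prey: 2+0-0=2; pred: 5+0-2=3
Step 4: prey: 2+0-0=2; pred: 3+0-1=2
Step 5: prey: 2+0-0=2; pred: 2+0-1=1
Step 6: prey: 2+0-0=2; pred: 1+0-0=1
Steps 7-15: state stable at prey=2, pred=1 (no change)
No extinction within 15 steps

Answer: 16 both-alive 2 1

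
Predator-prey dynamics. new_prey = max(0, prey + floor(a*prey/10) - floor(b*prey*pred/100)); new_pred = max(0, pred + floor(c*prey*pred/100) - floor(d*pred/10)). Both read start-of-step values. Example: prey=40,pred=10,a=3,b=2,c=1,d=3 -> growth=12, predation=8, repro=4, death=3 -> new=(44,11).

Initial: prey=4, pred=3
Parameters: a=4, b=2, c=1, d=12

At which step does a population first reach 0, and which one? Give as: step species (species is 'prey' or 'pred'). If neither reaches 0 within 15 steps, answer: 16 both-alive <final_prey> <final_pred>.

Answer: 1 pred

Derivation:
Step 1: prey: 4+1-0=5; pred: 3+0-3=0
First extinction: pred at step 1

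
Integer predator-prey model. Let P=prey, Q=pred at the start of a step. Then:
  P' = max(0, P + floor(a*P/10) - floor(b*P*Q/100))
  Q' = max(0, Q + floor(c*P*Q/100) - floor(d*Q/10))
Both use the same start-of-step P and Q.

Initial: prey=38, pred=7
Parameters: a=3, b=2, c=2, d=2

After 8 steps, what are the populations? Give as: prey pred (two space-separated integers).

Answer: 0 46

Derivation:
Step 1: prey: 38+11-5=44; pred: 7+5-1=11
Step 2: prey: 44+13-9=48; pred: 11+9-2=18
Step 3: prey: 48+14-17=45; pred: 18+17-3=32
Step 4: prey: 45+13-28=30; pred: 32+28-6=54
Step 5: prey: 30+9-32=7; pred: 54+32-10=76
Step 6: prey: 7+2-10=0; pred: 76+10-15=71
Step 7: prey: 0+0-0=0; pred: 71+0-14=57
Step 8: prey: 0+0-0=0; pred: 57+0-11=46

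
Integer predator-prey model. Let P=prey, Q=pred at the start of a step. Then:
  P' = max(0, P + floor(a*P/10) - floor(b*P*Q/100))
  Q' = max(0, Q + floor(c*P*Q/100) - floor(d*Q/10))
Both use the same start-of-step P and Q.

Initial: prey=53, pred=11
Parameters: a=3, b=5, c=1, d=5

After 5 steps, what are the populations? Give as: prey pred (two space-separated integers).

Step 1: prey: 53+15-29=39; pred: 11+5-5=11
Step 2: prey: 39+11-21=29; pred: 11+4-5=10
Step 3: prey: 29+8-14=23; pred: 10+2-5=7
Step 4: prey: 23+6-8=21; pred: 7+1-3=5
Step 5: prey: 21+6-5=22; pred: 5+1-2=4

Answer: 22 4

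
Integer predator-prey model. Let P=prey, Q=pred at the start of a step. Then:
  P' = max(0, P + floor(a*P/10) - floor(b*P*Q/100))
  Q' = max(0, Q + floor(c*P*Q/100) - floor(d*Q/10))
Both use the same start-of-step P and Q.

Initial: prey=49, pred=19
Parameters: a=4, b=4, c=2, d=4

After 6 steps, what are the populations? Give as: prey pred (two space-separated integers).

Step 1: prey: 49+19-37=31; pred: 19+18-7=30
Step 2: prey: 31+12-37=6; pred: 30+18-12=36
Step 3: prey: 6+2-8=0; pred: 36+4-14=26
Step 4: prey: 0+0-0=0; pred: 26+0-10=16
Step 5: prey: 0+0-0=0; pred: 16+0-6=10
Step 6: prey: 0+0-0=0; pred: 10+0-4=6

Answer: 0 6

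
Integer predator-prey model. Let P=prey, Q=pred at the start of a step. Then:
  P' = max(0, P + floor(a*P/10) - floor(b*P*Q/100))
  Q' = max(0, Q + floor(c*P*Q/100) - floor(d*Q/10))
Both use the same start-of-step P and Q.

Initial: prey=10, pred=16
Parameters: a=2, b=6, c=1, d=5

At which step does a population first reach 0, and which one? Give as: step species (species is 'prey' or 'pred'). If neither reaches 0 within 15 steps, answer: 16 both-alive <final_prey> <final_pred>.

Step 1: prey: 10+2-9=3; pred: 16+1-8=9
Step 2: prey: 3+0-1=2; pred: 9+0-4=5
Step 3: prey: 2+0-0=2; pred: 5+0-2=3
Step 4: prey: 2+0-0=2; pred: 3+0-1=2
Step 5: prey: 2+0-0=2; pred: 2+0-1=1
Step 6: prey: 2+0-0=2; pred: 1+0-0=1
Steps 7-15: state stable at prey=2, pred=1 (no change)
No extinction within 15 steps

Answer: 16 both-alive 2 1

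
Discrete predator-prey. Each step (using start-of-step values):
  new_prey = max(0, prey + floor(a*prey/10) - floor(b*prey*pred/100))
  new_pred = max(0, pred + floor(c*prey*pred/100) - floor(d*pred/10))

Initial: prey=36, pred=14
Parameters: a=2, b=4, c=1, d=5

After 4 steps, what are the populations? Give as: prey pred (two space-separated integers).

Answer: 14 3

Derivation:
Step 1: prey: 36+7-20=23; pred: 14+5-7=12
Step 2: prey: 23+4-11=16; pred: 12+2-6=8
Step 3: prey: 16+3-5=14; pred: 8+1-4=5
Step 4: prey: 14+2-2=14; pred: 5+0-2=3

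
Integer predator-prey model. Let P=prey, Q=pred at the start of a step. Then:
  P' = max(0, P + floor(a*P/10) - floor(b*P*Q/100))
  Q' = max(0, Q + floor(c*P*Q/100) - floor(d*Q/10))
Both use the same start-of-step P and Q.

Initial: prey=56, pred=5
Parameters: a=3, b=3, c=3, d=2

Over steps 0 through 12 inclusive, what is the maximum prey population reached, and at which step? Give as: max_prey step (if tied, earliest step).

Step 1: prey: 56+16-8=64; pred: 5+8-1=12
Step 2: prey: 64+19-23=60; pred: 12+23-2=33
Step 3: prey: 60+18-59=19; pred: 33+59-6=86
Step 4: prey: 19+5-49=0; pred: 86+49-17=118
Step 5: prey: 0+0-0=0; pred: 118+0-23=95
Step 6: prey: 0+0-0=0; pred: 95+0-19=76
Step 7: prey: 0+0-0=0; pred: 76+0-15=61
Step 8: prey: 0+0-0=0; pred: 61+0-12=49
Step 9: prey: 0+0-0=0; pred: 49+0-9=40
Step 10: prey: 0+0-0=0; pred: 40+0-8=32
Step 11: prey: 0+0-0=0; pred: 32+0-6=26
Step 12: prey: 0+0-0=0; pred: 26+0-5=21
Max prey = 64 at step 1

Answer: 64 1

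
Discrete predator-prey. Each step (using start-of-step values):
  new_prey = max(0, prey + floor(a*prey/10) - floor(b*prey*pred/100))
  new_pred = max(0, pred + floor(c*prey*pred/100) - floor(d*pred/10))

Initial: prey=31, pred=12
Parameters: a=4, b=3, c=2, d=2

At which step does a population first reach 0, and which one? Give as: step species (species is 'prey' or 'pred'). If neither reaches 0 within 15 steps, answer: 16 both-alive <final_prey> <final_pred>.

Step 1: prey: 31+12-11=32; pred: 12+7-2=17
Step 2: prey: 32+12-16=28; pred: 17+10-3=24
Step 3: prey: 28+11-20=19; pred: 24+13-4=33
Step 4: prey: 19+7-18=8; pred: 33+12-6=39
Step 5: prey: 8+3-9=2; pred: 39+6-7=38
Step 6: prey: 2+0-2=0; pred: 38+1-7=32
First extinction: prey at step 6

Answer: 6 prey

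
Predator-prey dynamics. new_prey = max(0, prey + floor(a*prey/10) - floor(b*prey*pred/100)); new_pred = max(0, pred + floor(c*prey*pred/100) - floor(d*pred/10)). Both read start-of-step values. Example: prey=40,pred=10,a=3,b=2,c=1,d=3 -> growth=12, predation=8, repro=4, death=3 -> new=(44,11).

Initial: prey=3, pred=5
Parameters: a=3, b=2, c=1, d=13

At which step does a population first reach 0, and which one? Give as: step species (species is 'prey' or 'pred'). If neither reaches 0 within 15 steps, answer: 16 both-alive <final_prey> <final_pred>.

Answer: 1 pred

Derivation:
Step 1: prey: 3+0-0=3; pred: 5+0-6=0
First extinction: pred at step 1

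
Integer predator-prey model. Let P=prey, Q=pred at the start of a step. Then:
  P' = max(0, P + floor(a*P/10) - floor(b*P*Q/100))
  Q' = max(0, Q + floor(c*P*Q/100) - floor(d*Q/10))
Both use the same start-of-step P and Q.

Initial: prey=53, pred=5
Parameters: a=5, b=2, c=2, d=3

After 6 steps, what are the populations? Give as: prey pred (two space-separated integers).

Step 1: prey: 53+26-5=74; pred: 5+5-1=9
Step 2: prey: 74+37-13=98; pred: 9+13-2=20
Step 3: prey: 98+49-39=108; pred: 20+39-6=53
Step 4: prey: 108+54-114=48; pred: 53+114-15=152
Step 5: prey: 48+24-145=0; pred: 152+145-45=252
Step 6: prey: 0+0-0=0; pred: 252+0-75=177

Answer: 0 177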